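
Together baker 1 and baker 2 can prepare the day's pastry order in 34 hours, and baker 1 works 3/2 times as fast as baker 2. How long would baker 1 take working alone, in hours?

170/3 hours

Let baker 2's rate be r; then baker 1's rate is (3/2)r, so together (3/2 + 1)r = (5/2)r = 1/34.
Thus r = 1/85 per hour.
Baker 2 alone: 85 hours; baker 1 alone: 170/3 hours.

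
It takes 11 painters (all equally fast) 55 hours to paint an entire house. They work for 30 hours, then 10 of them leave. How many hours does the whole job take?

305 hours

One painter does 1/605 of the job per hour.
After 30 hours with 11 painters, 6/11 is done (5/11 left).
With 1 painter the rate is 1/605, so the rest takes 5/11 ÷ 1/605 = 275 hours.
Total = 30 + 275 = 305 hours.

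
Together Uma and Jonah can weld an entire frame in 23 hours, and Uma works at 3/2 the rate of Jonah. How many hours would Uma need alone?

Let Jonah's rate be r; then Uma's rate is (3/2)r, so together (3/2 + 1)r = (5/2)r = 1/23.
Thus r = 2/115 per hour.
Jonah alone: 115/2 hours; Uma alone: 115/3 hours.

115/3 hours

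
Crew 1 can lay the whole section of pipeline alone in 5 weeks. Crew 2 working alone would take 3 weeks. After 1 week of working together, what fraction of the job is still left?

Combined rate: 1/5 + 1/3 = (3 + 5)/15 = 8/15 per week.
In 1 week they complete 1·8/15 = 8/15 of the job.
So 7/15 remains.

7/15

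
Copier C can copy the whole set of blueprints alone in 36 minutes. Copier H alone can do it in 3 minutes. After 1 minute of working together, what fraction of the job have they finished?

Combined rate: 1/36 + 1/3 = (1 + 12)/36 = 13/36 per minute.
In 1 minute they complete 1·13/36 = 13/36 of the job.

13/36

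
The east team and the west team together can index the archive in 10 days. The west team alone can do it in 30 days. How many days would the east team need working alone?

15 days

Combined rate is 1/10 per day.
Known contribution: 1/30 per day.
So the east team's rate is 1/10 − 1/30 = 1/15, meaning 15 days alone.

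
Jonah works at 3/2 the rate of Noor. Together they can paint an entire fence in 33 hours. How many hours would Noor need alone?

Let Noor's rate be r; then Jonah's rate is (3/2)r, so together (3/2 + 1)r = (5/2)r = 1/33.
Thus r = 2/165 per hour.
Noor alone: 165/2 hours; Jonah alone: 55 hours.

165/2 hours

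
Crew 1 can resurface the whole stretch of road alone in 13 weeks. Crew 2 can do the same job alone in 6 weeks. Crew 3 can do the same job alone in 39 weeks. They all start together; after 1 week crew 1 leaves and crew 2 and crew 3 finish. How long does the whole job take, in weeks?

24/5 weeks

In the first 1 week the combined rate is 7/26, so 7/26 of the job is done, leaving 19/26.
After crew 1 leaves the rate is 5/26 per week; the remaining 19/26 takes 19/5 weeks.
Total = 1 + 19/5 = 24/5 weeks.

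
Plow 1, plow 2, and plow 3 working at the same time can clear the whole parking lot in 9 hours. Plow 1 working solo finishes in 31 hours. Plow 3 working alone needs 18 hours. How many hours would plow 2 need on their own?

Combined rate is 1/9 per hour.
Known contribution: 1/31 + 1/18 = (18 + 31)/558 = 49/558 per hour.
So plow 2's rate is 1/9 − 49/558 = 13/558, meaning 558/13 hours alone.

558/13 hours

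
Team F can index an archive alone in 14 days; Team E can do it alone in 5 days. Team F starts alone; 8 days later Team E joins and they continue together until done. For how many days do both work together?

In 8 days Team F does 8/14 = 4/7 of the job, leaving 3/7.
Team F and Team E together work at 19/70 per day, so finishing takes 3/7 ÷ 19/70 = 30/19 days.

30/19 days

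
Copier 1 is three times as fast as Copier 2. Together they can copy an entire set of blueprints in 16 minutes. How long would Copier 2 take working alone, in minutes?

Let Copier 2's rate be r; then Copier 1's rate is 3r, so together (3 + 1)r = 4r = 1/16.
Thus r = 1/64 per minute.
Copier 2 alone: 64 minutes; Copier 1 alone: 64/3 minutes.

64 minutes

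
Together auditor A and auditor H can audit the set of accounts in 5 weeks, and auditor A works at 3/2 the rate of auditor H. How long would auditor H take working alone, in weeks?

25/2 weeks

Let auditor H's rate be r; then auditor A's rate is (3/2)r, so together (3/2 + 1)r = (5/2)r = 1/5.
Thus r = 2/25 per week.
Auditor H alone: 25/2 weeks; auditor A alone: 25/3 weeks.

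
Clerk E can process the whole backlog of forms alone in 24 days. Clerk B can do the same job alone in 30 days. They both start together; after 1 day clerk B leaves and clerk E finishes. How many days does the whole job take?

In the first 1 day the combined rate is 3/40, so 3/40 of the job is done, leaving 37/40.
After clerk B leaves the rate is 1/24 per day; the remaining 37/40 takes 111/5 days.
Total = 1 + 111/5 = 116/5 days.

116/5 days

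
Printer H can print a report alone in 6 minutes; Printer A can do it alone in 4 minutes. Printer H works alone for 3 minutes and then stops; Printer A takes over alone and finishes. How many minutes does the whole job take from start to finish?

5 minutes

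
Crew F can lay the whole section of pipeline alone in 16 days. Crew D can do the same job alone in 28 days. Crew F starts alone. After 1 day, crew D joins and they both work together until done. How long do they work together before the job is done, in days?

105/11 days

In the first 1 day crew F alone does 1/16 of the job, leaving 15/16.
Once everyone is working, combined rate: 1/16 + 1/28 = (7 + 4)/112 = 11/112 per day.
Remaining 15/16 at 11/112 per day takes 105/11 days.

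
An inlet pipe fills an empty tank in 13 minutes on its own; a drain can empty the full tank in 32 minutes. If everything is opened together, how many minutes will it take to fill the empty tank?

Net rate = 1/13 − 1/32 = (32 − 13)/416 = 19/416 per minute.
Filling time = 1 ÷ (19/416) = 416/19 minutes.

416/19 minutes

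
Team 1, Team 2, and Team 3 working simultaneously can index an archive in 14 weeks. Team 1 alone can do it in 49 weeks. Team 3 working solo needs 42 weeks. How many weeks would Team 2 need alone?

147/4 weeks

Combined rate is 1/14 per week.
Known contribution: 1/49 + 1/42 = (6 + 7)/294 = 13/294 per week.
So Team 2's rate is 1/14 − 13/294 = 4/147, meaning 147/4 weeks alone.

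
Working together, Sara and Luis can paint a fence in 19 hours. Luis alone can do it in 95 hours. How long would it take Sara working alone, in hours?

Combined rate is 1/19 per hour.
Known contribution: 1/95 per hour.
So Sara's rate is 1/19 − 1/95 = 4/95, meaning 95/4 hours alone.

95/4 hours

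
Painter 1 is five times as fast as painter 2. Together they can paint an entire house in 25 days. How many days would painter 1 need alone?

Let painter 2's rate be r; then painter 1's rate is 5r, so together (5 + 1)r = 6r = 1/25.
Thus r = 1/150 per day.
Painter 2 alone: 150 days; painter 1 alone: 30 days.

30 days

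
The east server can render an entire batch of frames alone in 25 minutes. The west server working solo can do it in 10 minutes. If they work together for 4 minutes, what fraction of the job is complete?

Combined rate: 1/25 + 1/10 = (2 + 5)/50 = 7/50 per minute.
In 4 minutes they complete 4·7/50 = 14/25 of the job.

14/25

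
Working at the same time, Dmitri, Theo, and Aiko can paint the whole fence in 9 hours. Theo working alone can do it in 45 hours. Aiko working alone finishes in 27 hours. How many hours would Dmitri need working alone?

Combined rate is 1/9 per hour.
Known contribution: 1/45 + 1/27 = (3 + 5)/135 = 8/135 per hour.
So Dmitri's rate is 1/9 − 8/135 = 7/135, meaning 135/7 hours alone.

135/7 hours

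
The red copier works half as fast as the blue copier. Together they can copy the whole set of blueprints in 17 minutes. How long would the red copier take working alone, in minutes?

51 minutes

Let the blue copier's rate be r; then the red copier's rate is (1/2)r, so together (1/2 + 1)r = (3/2)r = 1/17.
Thus r = 2/51 per minute.
The blue copier alone: 51/2 minutes; the red copier alone: 51 minutes.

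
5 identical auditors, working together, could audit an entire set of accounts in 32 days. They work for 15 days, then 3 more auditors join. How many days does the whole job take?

205/8 days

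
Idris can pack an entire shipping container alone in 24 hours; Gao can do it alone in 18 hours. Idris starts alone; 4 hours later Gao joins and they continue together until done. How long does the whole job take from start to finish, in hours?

88/7 hours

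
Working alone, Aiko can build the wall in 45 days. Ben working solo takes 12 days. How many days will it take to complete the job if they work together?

With two workers the combined time is the product over the sum: 45·12/(45+12) = 540/57 = 180/19 days.

180/19 days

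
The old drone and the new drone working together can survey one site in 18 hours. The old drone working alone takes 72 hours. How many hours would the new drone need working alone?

Combined rate is 1/18 per hour.
Known contribution: 1/72 per hour.
So the new drone's rate is 1/18 − 1/72 = 1/24, meaning 24 hours alone.

24 hours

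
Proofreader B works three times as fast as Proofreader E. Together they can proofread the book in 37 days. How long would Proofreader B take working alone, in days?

148/3 days

Let Proofreader E's rate be r; then Proofreader B's rate is 3r, so together (3 + 1)r = 4r = 1/37.
Thus r = 1/148 per day.
Proofreader E alone: 148 days; Proofreader B alone: 148/3 days.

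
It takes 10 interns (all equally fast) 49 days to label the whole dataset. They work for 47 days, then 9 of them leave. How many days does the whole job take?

67 days

One intern does 1/490 of the job per day.
After 47 days with 10 interns, 47/49 is done (2/49 left).
With 1 intern the rate is 1/490, so the rest takes 2/49 ÷ 1/490 = 20 days.
Total = 47 + 20 = 67 days.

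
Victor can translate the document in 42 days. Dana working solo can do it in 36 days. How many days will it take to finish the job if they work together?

Combined rate: 1/42 + 1/36 = (6 + 7)/252 = 13/252 per day.
Time = 1 ÷ (13/252) = 252/13 days.

252/13 days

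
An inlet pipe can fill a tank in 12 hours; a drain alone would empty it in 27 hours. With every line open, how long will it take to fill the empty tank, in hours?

Net rate = 1/12 − 1/27 = (9 − 4)/108 = 5/108 per hour.
Filling time = 1 ÷ (5/108) = 108/5 hours.

108/5 hours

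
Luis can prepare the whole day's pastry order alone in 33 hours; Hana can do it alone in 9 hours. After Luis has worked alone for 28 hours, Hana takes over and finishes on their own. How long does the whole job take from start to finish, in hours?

323/11 hours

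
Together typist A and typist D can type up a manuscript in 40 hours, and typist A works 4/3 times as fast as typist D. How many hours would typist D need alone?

280/3 hours

Let typist D's rate be r; then typist A's rate is (4/3)r, so together (4/3 + 1)r = (7/3)r = 1/40.
Thus r = 3/280 per hour.
Typist D alone: 280/3 hours; typist A alone: 70 hours.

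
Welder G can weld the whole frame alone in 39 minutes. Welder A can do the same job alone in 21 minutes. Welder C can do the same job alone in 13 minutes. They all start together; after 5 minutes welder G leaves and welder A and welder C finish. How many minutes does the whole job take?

7 minutes

In the first 5 minutes the combined rate is 41/273, so 205/273 of the job is done, leaving 68/273.
After welder G leaves the rate is 34/273 per minute; the remaining 68/273 takes 2 minutes.
Total = 5 + 2 = 7 minutes.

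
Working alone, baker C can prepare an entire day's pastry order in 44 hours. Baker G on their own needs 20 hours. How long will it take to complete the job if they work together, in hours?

55/4 hours

With two workers the combined time is the product over the sum: 44·20/(44+20) = 880/64 = 55/4 hours.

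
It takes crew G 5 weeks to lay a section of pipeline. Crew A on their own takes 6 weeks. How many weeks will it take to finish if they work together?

With two workers the combined time is the product over the sum: 5·6/(5+6) = 30/11 weeks.

30/11 weeks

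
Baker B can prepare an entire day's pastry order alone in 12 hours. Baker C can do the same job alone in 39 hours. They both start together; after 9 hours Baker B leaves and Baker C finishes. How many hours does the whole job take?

39/4 hours

In the first 9 hours the combined rate is 17/156, so 51/52 of the job is done, leaving 1/52.
After Baker B leaves the rate is 1/39 per hour; the remaining 1/52 takes 3/4 hours.
Total = 9 + 3/4 = 39/4 hours.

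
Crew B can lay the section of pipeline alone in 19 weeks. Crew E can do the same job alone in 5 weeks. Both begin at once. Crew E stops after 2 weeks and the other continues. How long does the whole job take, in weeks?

In the first 2 weeks the combined rate is 24/95, so 48/95 of the job is done, leaving 47/95.
After Crew E leaves the rate is 1/19 per week; the remaining 47/95 takes 47/5 weeks.
Total = 2 + 47/5 = 57/5 weeks.

57/5 weeks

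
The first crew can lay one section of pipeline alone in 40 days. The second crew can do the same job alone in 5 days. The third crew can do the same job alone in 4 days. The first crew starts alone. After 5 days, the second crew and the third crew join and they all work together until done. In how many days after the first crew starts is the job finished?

130/19 days

In the first 5 days the first crew alone does 5/40 = 1/8 of the job, leaving 7/8.
Once everyone is working, combined rate: 1/40 + 1/5 + 1/4 = (1 + 8 + 10)/40 = 19/40 per day.
Remaining 7/8 at 19/40 per day takes 35/19 days.
Total from the start = 5 + 35/19 = 130/19 days.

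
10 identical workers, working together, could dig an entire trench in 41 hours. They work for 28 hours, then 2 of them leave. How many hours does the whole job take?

177/4 hours

One worker does 1/410 of the job per hour.
After 28 hours with 10 workers, 28/41 is done (13/41 left).
With 8 workers the rate is 8/410 = 4/205, so the rest takes 13/41 ÷ 4/205 = 65/4 hours.
Total = 28 + 65/4 = 177/4 hours.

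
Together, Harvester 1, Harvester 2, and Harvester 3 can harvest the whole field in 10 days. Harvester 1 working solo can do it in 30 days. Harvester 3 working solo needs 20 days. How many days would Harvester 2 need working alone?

60 days

Combined rate is 1/10 per day.
Known contribution: 1/30 + 1/20 = (2 + 3)/60 = 5/60 = 1/12 per day.
So Harvester 2's rate is 1/10 − 1/12 = 1/60, meaning 60 days alone.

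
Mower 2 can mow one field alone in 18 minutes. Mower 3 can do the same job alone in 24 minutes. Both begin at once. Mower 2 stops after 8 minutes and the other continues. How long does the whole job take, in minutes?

40/3 minutes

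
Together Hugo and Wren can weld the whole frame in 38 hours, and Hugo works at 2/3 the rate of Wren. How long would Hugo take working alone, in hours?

95 hours

Let Wren's rate be r; then Hugo's rate is (2/3)r, so together (2/3 + 1)r = (5/3)r = 1/38.
Thus r = 3/190 per hour.
Wren alone: 190/3 hours; Hugo alone: 95 hours.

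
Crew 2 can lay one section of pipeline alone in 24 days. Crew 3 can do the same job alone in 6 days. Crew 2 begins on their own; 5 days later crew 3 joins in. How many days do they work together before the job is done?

In the first 5 days crew 2 alone does 5/24 of the job, leaving 19/24.
Once everyone is working, combined rate: 1/24 + 1/6 = (1 + 4)/24 = 5/24 per day.
Remaining 19/24 at 5/24 per day takes 19/5 days.

19/5 days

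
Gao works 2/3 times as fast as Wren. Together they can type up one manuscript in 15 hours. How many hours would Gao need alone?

Let Wren's rate be r; then Gao's rate is (2/3)r, so together (2/3 + 1)r = (5/3)r = 1/15.
Thus r = 1/25 per hour.
Wren alone: 25 hours; Gao alone: 75/2 hours.

75/2 hours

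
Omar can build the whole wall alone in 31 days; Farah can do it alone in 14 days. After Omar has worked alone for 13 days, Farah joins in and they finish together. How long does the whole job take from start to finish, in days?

In 13 days Omar does 13/31 of the job, leaving 18/31.
Omar and Farah together work at 45/434 per day, so finishing takes 18/31 ÷ 45/434 = 28/5 days.
Total time = 13 + 28/5 = 93/5 days.

93/5 days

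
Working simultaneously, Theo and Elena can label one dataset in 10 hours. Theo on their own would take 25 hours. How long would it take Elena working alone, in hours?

50/3 hours

Combined rate is 1/10 per hour.
Known contribution: 1/25 per hour.
So Elena's rate is 1/10 − 1/25 = 3/50, meaning 50/3 hours alone.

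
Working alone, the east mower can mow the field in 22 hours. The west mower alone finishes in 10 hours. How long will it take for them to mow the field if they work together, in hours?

55/8 hours

Combined rate: 1/22 + 1/10 = (5 + 11)/110 = 16/110 = 8/55 per hour.
Time = 1 ÷ (8/55) = 55/8 hours.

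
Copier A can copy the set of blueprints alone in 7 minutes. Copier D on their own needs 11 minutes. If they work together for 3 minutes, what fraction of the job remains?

23/77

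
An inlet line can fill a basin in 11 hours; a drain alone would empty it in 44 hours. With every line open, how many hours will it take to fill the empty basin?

44/3 hours

Net rate = 1/11 − 1/44 = (4 − 1)/44 = 3/44 per hour.
Filling time = 1 ÷ (3/44) = 44/3 hours.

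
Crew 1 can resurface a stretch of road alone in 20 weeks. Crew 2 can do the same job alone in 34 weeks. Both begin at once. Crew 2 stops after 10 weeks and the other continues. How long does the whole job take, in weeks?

240/17 weeks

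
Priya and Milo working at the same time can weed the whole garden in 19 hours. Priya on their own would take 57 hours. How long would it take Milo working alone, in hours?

57/2 hours

Combined rate is 1/19 per hour.
Known contribution: 1/57 per hour.
So Milo's rate is 1/19 − 1/57 = 2/57, meaning 57/2 hours alone.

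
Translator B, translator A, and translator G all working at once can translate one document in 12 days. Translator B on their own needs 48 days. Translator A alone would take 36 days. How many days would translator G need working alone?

Combined rate is 1/12 per day.
Known contribution: 1/48 + 1/36 = (3 + 4)/144 = 7/144 per day.
So translator G's rate is 1/12 − 7/144 = 5/144, meaning 144/5 days alone.

144/5 days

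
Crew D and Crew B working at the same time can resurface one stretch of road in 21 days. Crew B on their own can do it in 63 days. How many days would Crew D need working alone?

63/2 days

Combined rate is 1/21 per day.
Known contribution: 1/63 per day.
So Crew D's rate is 1/21 − 1/63 = 2/63, meaning 63/2 days alone.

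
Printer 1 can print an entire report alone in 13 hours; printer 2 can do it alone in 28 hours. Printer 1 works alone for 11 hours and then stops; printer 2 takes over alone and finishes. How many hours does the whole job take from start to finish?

In 11 hours printer 1 does 11/13 of the job, leaving 2/13.
Printer 2 works at 1/28 per hour, so finishing takes 2/13 ÷ 1/28 = 56/13 hours.
Total time = 11 + 56/13 = 199/13 hours.

199/13 hours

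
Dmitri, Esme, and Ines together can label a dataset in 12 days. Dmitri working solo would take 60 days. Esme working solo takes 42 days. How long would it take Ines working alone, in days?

Combined rate is 1/12 per day.
Known contribution: 1/60 + 1/42 = (7 + 10)/420 = 17/420 per day.
So Ines's rate is 1/12 − 17/420 = 3/70, meaning 70/3 days alone.

70/3 days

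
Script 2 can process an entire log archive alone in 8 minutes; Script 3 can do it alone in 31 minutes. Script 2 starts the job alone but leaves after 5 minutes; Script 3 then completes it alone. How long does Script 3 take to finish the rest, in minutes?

93/8 minutes

In 5 minutes Script 2 does 5/8 of the job, leaving 3/8.
Script 3 works at 1/31 per minute, so finishing takes 3/8 ÷ 1/31 = 93/8 minutes.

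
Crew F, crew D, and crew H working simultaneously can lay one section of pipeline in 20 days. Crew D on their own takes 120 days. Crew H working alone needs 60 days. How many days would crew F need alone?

Combined rate is 1/20 per day.
Known contribution: 1/120 + 1/60 = (1 + 2)/120 = 3/120 = 1/40 per day.
So crew F's rate is 1/20 − 1/40 = 1/40, meaning 40 days alone.

40 days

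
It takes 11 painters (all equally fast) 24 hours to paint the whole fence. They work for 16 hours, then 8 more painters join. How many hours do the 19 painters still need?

One painter does 1/264 of the job per hour.
After 16 hours with 11 painters, 2/3 is done (1/3 left).
With 19 painters the rate is 19/264, so the rest takes 1/3 ÷ 19/264 = 88/19 hours.

88/19 hours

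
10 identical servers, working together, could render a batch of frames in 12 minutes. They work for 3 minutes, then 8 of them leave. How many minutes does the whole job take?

48 minutes

One server does 1/120 of the job per minute.
After 3 minutes with 10 servers, 1/4 is done (3/4 left).
With 2 servers the rate is 2/120 = 1/60, so the rest takes 3/4 ÷ 1/60 = 45 minutes.
Total = 3 + 45 = 48 minutes.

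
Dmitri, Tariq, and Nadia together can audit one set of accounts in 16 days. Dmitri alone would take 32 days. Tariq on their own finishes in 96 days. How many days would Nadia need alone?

48 days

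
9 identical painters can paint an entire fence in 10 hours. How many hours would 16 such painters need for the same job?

Total work is 9·10 = 90 painter-hours.
With 16 painters: 90/16 = 45/8 hours.

45/8 hours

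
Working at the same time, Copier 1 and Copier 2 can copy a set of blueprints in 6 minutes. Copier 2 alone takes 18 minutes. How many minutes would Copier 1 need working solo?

Combined rate is 1/6 per minute.
Known contribution: 1/18 per minute.
So Copier 1's rate is 1/6 − 1/18 = 1/9, meaning 9 minutes alone.

9 minutes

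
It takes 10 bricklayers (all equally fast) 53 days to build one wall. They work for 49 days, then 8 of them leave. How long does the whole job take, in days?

69 days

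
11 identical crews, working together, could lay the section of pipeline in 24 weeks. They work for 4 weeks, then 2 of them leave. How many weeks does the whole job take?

256/9 weeks

One crew does 1/264 of the job per week.
After 4 weeks with 11 crews, 1/6 is done (5/6 left).
With 9 crews the rate is 9/264 = 3/88, so the rest takes 5/6 ÷ 3/88 = 220/9 weeks.
Total = 4 + 220/9 = 256/9 weeks.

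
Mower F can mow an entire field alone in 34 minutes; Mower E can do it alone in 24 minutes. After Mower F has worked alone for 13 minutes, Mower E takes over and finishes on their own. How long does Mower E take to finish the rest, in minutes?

252/17 minutes

In 13 minutes Mower F does 13/34 of the job, leaving 21/34.
Mower E works at 1/24 per minute, so finishing takes 21/34 ÷ 1/24 = 252/17 minutes.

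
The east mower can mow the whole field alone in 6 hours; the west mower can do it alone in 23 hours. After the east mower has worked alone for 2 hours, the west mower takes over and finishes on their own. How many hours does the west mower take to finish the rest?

In 2 hours the east mower does 2/6 = 1/3 of the job, leaving 2/3.
The west mower works at 1/23 per hour, so finishing takes 2/3 ÷ 1/23 = 46/3 hours.

46/3 hours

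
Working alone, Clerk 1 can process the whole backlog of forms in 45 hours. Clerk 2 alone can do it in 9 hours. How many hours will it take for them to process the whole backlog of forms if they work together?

Combined rate: 1/45 + 1/9 = (1 + 5)/45 = 6/45 = 2/15 per hour.
Time = 1 ÷ (2/15) = 15/2 hours.

15/2 hours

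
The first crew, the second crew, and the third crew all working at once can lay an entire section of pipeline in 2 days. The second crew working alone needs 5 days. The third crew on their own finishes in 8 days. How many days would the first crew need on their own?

40/7 days

Combined rate is 1/2 per day.
Known contribution: 1/5 + 1/8 = (8 + 5)/40 = 13/40 per day.
So the first crew's rate is 1/2 − 13/40 = 7/40, meaning 40/7 days alone.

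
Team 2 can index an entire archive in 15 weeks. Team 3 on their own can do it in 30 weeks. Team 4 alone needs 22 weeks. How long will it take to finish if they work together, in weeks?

Combined rate: 1/15 + 1/30 + 1/22 = (22 + 11 + 15)/330 = 48/330 = 8/55 per week.
Time = 1 ÷ (8/55) = 55/8 weeks.

55/8 weeks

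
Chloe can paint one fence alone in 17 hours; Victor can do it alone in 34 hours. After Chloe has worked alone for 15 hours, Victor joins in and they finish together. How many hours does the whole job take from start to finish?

49/3 hours

In 15 hours Chloe does 15/17 of the job, leaving 2/17.
Chloe and Victor together work at 3/34 per hour, so finishing takes 2/17 ÷ 3/34 = 4/3 hours.
Total time = 15 + 4/3 = 49/3 hours.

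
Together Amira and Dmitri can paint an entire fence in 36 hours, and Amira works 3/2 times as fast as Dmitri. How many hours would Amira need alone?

60 hours

Let Dmitri's rate be r; then Amira's rate is (3/2)r, so together (3/2 + 1)r = (5/2)r = 1/36.
Thus r = 1/90 per hour.
Dmitri alone: 90 hours; Amira alone: 60 hours.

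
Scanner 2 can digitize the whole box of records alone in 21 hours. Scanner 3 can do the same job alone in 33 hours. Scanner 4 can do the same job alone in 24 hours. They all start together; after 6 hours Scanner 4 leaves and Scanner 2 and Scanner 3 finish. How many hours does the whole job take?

In the first 6 hours the combined rate is 221/1848, so 221/308 of the job is done, leaving 87/308.
After Scanner 4 leaves the rate is 6/77 per hour; the remaining 87/308 takes 29/8 hours.
Total = 6 + 29/8 = 77/8 hours.

77/8 hours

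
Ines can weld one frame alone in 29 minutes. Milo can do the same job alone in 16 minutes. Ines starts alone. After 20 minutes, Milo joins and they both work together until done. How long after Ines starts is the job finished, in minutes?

116/5 minutes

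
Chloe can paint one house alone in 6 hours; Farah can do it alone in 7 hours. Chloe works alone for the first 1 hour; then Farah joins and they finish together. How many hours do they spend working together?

In 1 hour Chloe does 1/6 of the job, leaving 5/6.
Chloe and Farah together work at 13/42 per hour, so finishing takes 5/6 ÷ 13/42 = 35/13 hours.

35/13 hours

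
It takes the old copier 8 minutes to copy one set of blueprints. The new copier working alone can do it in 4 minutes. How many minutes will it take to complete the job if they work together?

Combined rate: 1/8 + 1/4 = (1 + 2)/8 = 3/8 per minute.
Time = 1 ÷ (3/8) = 8/3 minutes.

8/3 minutes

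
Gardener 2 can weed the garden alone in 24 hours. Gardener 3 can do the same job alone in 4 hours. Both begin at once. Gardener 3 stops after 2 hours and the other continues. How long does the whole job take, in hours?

In the first 2 hours the combined rate is 7/24, so 7/12 of the job is done, leaving 5/12.
After gardener 3 leaves the rate is 1/24 per hour; the remaining 5/12 takes 10 hours.
Total = 2 + 10 = 12 hours.

12 hours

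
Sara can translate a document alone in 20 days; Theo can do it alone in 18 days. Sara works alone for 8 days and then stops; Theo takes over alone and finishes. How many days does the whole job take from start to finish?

94/5 days

In 8 days Sara does 8/20 = 2/5 of the job, leaving 3/5.
Theo works at 1/18 per day, so finishing takes 3/5 ÷ 1/18 = 54/5 days.
Total time = 8 + 54/5 = 94/5 days.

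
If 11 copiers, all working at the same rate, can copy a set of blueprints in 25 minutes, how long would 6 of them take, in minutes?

Total work is 11·25 = 275 copier-minutes.
With 6 copiers: 275/6 minutes.

275/6 minutes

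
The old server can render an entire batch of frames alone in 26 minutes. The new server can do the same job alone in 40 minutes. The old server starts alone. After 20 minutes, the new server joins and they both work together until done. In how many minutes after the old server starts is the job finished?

In the first 20 minutes the old server alone does 20/26 = 10/13 of the job, leaving 3/13.
Once everyone is working, combined rate: 1/26 + 1/40 = (20 + 13)/520 = 33/520 per minute.
Remaining 3/13 at 33/520 per minute takes 40/11 minutes.
Total from the start = 20 + 40/11 = 260/11 minutes.

260/11 minutes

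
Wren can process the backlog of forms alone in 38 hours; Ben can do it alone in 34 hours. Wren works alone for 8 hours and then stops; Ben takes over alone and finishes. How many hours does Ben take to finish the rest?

510/19 hours

In 8 hours Wren does 8/38 = 4/19 of the job, leaving 15/19.
Ben works at 1/34 per hour, so finishing takes 15/19 ÷ 1/34 = 510/19 hours.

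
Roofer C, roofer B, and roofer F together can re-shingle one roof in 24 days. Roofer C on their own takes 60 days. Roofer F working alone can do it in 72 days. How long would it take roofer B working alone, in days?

90 days

Combined rate is 1/24 per day.
Known contribution: 1/60 + 1/72 = (6 + 5)/360 = 11/360 per day.
So roofer B's rate is 1/24 − 11/360 = 1/90, meaning 90 days alone.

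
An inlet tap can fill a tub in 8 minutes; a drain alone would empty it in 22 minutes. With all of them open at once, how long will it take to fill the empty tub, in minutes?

88/7 minutes

Net rate = 1/8 − 1/22 = (11 − 4)/88 = 7/88 per minute.
Filling time = 1 ÷ (7/88) = 88/7 minutes.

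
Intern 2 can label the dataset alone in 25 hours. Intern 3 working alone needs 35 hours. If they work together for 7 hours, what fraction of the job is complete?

12/25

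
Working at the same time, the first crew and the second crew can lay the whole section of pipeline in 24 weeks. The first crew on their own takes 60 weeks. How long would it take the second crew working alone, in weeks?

40 weeks

Combined rate is 1/24 per week.
Known contribution: 1/60 per week.
So the second crew's rate is 1/24 − 1/60 = 1/40, meaning 40 weeks alone.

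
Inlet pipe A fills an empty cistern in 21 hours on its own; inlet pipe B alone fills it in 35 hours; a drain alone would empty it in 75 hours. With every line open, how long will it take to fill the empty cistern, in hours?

175/11 hours

Net rate = 1/21 + 1/35 − 1/75 = (25 + 15 − 7)/525 = 33/525 = 11/175 per hour.
Filling time = 1 ÷ (11/175) = 175/11 hours.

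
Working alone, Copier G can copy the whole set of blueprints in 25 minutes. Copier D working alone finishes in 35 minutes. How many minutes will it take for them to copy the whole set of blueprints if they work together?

Combined rate: 1/25 + 1/35 = (7 + 5)/175 = 12/175 per minute.
Time = 1 ÷ (12/175) = 175/12 minutes.

175/12 minutes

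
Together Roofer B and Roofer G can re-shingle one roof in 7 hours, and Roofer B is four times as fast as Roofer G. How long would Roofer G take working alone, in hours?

35 hours

Let Roofer G's rate be r; then Roofer B's rate is 4r, so together (4 + 1)r = 5r = 1/7.
Thus r = 1/35 per hour.
Roofer G alone: 35 hours; Roofer B alone: 35/4 hours.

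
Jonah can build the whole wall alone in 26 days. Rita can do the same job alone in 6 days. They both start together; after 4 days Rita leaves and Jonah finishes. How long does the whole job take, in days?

26/3 days

In the first 4 days the combined rate is 8/39, so 32/39 of the job is done, leaving 7/39.
After Rita leaves the rate is 1/26 per day; the remaining 7/39 takes 14/3 days.
Total = 4 + 14/3 = 26/3 days.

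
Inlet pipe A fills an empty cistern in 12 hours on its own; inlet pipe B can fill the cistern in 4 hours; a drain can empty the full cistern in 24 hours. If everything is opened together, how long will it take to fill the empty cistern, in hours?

Net rate = 1/12 + 1/4 − 1/24 = (2 + 6 − 1)/24 = 7/24 per hour.
Filling time = 1 ÷ (7/24) = 24/7 hours.

24/7 hours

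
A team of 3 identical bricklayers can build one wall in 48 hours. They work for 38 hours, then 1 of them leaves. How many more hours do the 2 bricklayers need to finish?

One bricklayer does 1/144 of the job per hour.
After 38 hours with 3 bricklayers, 19/24 is done (5/24 left).
With 2 bricklayers the rate is 2/144 = 1/72, so the rest takes 5/24 ÷ 1/72 = 15 hours.

15 hours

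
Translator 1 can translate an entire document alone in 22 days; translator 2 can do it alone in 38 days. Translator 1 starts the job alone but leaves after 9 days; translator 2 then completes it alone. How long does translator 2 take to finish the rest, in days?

247/11 days

In 9 days translator 1 does 9/22 of the job, leaving 13/22.
Translator 2 works at 1/38 per day, so finishing takes 13/22 ÷ 1/38 = 247/11 days.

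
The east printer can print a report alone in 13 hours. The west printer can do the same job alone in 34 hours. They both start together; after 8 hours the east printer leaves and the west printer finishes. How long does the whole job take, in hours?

In the first 8 hours the combined rate is 47/442, so 188/221 of the job is done, leaving 33/221.
After the east printer leaves the rate is 1/34 per hour; the remaining 33/221 takes 66/13 hours.
Total = 8 + 66/13 = 170/13 hours.

170/13 hours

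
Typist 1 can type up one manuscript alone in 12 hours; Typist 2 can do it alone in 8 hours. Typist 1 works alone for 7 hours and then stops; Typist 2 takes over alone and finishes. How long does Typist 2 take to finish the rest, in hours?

In 7 hours Typist 1 does 7/12 of the job, leaving 5/12.
Typist 2 works at 1/8 per hour, so finishing takes 5/12 ÷ 1/8 = 10/3 hours.

10/3 hours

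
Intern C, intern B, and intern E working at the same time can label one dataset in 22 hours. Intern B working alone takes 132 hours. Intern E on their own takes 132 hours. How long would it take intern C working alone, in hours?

33 hours

Combined rate is 1/22 per hour.
Known contribution: 1/132 + 1/132 = (1 + 1)/132 = 2/132 = 1/66 per hour.
So intern C's rate is 1/22 − 1/66 = 1/33, meaning 33 hours alone.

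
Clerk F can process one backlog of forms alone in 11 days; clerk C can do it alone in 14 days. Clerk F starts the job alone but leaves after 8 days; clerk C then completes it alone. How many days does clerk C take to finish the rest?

In 8 days clerk F does 8/11 of the job, leaving 3/11.
Clerk C works at 1/14 per day, so finishing takes 3/11 ÷ 1/14 = 42/11 days.

42/11 days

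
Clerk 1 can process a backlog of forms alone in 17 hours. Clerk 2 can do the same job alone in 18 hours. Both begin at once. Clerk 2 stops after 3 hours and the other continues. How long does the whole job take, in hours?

In the first 3 hours the combined rate is 35/306, so 35/102 of the job is done, leaving 67/102.
After Clerk 2 leaves the rate is 1/17 per hour; the remaining 67/102 takes 67/6 hours.
Total = 3 + 67/6 = 85/6 hours.

85/6 hours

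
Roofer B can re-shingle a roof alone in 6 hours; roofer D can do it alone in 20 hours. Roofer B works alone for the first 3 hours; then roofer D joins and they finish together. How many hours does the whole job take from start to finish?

In 3 hours roofer B does 3/6 = 1/2 of the job, leaving 1/2.
Roofer B and roofer D together work at 13/60 per hour, so finishing takes 1/2 ÷ 13/60 = 30/13 hours.
Total time = 3 + 30/13 = 69/13 hours.

69/13 hours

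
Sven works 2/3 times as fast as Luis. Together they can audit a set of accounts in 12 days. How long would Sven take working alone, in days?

Let Luis's rate be r; then Sven's rate is (2/3)r, so together (2/3 + 1)r = (5/3)r = 1/12.
Thus r = 1/20 per day.
Luis alone: 20 days; Sven alone: 30 days.

30 days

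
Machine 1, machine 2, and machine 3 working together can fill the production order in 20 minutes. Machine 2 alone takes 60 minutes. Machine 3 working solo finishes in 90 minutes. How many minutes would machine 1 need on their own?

Combined rate is 1/20 per minute.
Known contribution: 1/60 + 1/90 = (3 + 2)/180 = 5/180 = 1/36 per minute.
So machine 1's rate is 1/20 − 1/36 = 1/45, meaning 45 minutes alone.

45 minutes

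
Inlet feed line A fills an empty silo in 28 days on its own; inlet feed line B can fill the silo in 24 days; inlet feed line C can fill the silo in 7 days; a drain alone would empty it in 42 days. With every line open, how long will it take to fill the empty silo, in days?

Net rate = 1/28 + 1/24 + 1/7 − 1/42 = (6 + 7 + 24 − 4)/168 = 33/168 = 11/56 per day.
Filling time = 1 ÷ (11/56) = 56/11 days.

56/11 days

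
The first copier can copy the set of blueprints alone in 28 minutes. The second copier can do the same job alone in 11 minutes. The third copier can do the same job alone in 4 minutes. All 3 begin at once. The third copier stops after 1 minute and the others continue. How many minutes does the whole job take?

In the first 1 minute the combined rate is 29/77, so 29/77 of the job is done, leaving 48/77.
After the third copier leaves the rate is 39/308 per minute; the remaining 48/77 takes 64/13 minutes.
Total = 1 + 64/13 = 77/13 minutes.

77/13 minutes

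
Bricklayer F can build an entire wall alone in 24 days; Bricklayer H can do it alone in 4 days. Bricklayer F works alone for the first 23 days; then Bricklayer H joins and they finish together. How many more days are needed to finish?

1/7 days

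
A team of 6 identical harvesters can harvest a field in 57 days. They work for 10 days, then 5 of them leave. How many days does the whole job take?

292 days

One harvester does 1/342 of the job per day.
After 10 days with 6 harvesters, 10/57 is done (47/57 left).
With 1 harvester the rate is 1/342, so the rest takes 47/57 ÷ 1/342 = 282 days.
Total = 10 + 282 = 292 days.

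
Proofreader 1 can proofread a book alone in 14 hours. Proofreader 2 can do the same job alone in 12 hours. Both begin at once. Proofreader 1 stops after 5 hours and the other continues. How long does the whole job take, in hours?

In the first 5 hours the combined rate is 13/84, so 65/84 of the job is done, leaving 19/84.
After Proofreader 1 leaves the rate is 1/12 per hour; the remaining 19/84 takes 19/7 hours.
Total = 5 + 19/7 = 54/7 hours.

54/7 hours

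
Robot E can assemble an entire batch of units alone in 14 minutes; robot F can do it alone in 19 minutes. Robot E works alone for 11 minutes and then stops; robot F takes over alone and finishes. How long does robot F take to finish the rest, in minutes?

In 11 minutes robot E does 11/14 of the job, leaving 3/14.
Robot F works at 1/19 per minute, so finishing takes 3/14 ÷ 1/19 = 57/14 minutes.

57/14 minutes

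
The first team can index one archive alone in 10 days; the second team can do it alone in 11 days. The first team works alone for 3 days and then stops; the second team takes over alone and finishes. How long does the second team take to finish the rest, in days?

77/10 days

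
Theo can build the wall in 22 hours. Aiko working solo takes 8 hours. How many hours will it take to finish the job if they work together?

88/15 hours

Combined rate: 1/22 + 1/8 = (4 + 11)/88 = 15/88 per hour.
Time = 1 ÷ (15/88) = 88/15 hours.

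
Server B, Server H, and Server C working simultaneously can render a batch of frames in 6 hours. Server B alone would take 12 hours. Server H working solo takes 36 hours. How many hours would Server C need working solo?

Combined rate is 1/6 per hour.
Known contribution: 1/12 + 1/36 = (3 + 1)/36 = 4/36 = 1/9 per hour.
So Server C's rate is 1/6 − 1/9 = 1/18, meaning 18 hours alone.

18 hours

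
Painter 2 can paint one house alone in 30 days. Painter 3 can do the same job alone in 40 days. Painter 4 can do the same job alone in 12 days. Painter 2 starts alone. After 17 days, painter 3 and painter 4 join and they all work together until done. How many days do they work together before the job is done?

In the first 17 days painter 2 alone does 17/30 of the job, leaving 13/30.
Once everyone is working, combined rate: 1/30 + 1/40 + 1/12 = (4 + 3 + 10)/120 = 17/120 per day.
Remaining 13/30 at 17/120 per day takes 52/17 days.

52/17 days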